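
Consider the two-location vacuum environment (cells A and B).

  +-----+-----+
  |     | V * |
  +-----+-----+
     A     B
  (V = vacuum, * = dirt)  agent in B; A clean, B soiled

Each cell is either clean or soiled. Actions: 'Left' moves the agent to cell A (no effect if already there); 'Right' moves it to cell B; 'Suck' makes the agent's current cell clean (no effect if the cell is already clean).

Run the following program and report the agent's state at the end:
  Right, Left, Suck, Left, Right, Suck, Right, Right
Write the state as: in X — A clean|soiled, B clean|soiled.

1. Right → in B — A clean, B soiled
2. Left → in A — A clean, B soiled
3. Suck → in A — A clean, B soiled
4. Left → in A — A clean, B soiled
5. Right → in B — A clean, B soiled
6. Suck → in B — A clean, B clean
7. Right → in B — A clean, B clean
8. Right → in B — A clean, B clean

in B — A clean, B clean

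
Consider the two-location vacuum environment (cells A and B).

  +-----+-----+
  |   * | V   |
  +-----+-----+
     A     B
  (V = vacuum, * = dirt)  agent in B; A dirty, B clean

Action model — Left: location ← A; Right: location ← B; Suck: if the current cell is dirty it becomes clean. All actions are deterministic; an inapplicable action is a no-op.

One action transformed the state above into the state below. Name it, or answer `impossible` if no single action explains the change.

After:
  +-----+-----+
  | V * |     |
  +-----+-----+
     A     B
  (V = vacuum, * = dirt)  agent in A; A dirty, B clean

try  Left: loc=A A=dirty B=clean  ← match
try Right: loc=B A=dirty B=clean
try  Suck: loc=B A=dirty B=clean

Left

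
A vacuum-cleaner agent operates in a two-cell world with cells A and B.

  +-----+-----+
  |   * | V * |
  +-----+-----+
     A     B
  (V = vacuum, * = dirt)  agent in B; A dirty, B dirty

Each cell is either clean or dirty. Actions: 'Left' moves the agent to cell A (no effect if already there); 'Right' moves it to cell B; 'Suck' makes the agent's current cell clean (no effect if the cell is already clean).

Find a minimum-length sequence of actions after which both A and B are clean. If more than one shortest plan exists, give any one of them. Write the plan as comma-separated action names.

1) do Suck; now in B — A dirty, B clean
2) do Left; now in A — A dirty, B clean
3) do Suck; now in A — A clean, B clean
min 3: Suck B + move + Suck A

Suck, Left, Suck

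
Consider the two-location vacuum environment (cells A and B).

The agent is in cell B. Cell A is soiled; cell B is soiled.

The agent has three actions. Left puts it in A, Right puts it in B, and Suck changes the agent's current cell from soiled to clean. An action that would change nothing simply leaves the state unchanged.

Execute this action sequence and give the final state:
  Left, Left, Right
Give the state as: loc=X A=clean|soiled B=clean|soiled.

loc=B A=soiled B=soiled

1) do Left; now loc=A A=soiled B=soiled
2) do Left; now loc=A A=soiled B=soiled
3) do Right; now loc=B A=soiled B=soiled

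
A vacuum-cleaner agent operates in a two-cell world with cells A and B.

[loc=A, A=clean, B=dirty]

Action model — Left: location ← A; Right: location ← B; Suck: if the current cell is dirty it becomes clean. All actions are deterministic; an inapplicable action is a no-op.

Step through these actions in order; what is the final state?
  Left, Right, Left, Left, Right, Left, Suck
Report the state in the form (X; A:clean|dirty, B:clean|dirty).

(A; A:clean, B:dirty)

[1] after Left: (A; A:clean, B:dirty)
[2] after Right: (B; A:clean, B:dirty)
[3] after Left: (A; A:clean, B:dirty)
[4] after Left: (A; A:clean, B:dirty)
[5] after Right: (B; A:clean, B:dirty)
[6] after Left: (A; A:clean, B:dirty)
[7] after Suck: (A; A:clean, B:dirty)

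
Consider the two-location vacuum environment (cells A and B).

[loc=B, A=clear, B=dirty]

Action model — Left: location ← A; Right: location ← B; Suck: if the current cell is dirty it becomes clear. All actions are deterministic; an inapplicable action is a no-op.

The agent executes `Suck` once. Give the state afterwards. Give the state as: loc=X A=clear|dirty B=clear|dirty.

start: loc=B A=clear B=dirty
1) do Suck; now loc=B A=clear B=clear

loc=B A=clear B=clear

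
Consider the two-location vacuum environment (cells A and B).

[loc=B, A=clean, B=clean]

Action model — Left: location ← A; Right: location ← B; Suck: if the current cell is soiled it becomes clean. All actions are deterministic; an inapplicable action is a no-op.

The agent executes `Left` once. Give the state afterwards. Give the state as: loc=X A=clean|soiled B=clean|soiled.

loc=A A=clean B=clean

start: loc=B A=clean B=clean
Left (#1): loc=A A=clean B=clean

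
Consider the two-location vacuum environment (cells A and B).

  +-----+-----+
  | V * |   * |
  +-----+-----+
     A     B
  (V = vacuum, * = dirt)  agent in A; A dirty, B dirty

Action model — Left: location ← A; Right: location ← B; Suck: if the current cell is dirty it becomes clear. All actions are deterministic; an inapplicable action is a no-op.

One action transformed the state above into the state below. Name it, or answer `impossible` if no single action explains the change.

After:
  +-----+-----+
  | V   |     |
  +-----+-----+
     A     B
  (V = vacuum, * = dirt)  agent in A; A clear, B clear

try  Left: <A|dirty|dirty>
try Right: <B|dirty|dirty>
try  Suck: <A|clear|dirty>
no single action produces the after-state

impossible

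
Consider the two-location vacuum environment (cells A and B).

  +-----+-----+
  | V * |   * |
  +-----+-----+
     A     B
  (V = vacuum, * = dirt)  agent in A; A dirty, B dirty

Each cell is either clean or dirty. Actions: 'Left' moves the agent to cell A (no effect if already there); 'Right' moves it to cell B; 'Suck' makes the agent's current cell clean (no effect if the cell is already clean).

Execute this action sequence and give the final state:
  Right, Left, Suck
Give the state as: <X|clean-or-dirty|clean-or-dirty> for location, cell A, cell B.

Right (#1): <B|dirty|dirty>
Left (#2): <A|dirty|dirty>
Suck (#3): <A|clean|dirty>

<A|clean|dirty>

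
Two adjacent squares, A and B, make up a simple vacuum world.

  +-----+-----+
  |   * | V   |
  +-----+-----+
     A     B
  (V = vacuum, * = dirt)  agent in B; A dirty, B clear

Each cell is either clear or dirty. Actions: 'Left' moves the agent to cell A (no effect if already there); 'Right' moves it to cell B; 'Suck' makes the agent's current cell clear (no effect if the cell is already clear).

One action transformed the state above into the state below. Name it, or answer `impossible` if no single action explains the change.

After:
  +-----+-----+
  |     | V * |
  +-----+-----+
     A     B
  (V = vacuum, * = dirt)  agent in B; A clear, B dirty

try  Left: in A — A dirty, B clear
try Right: in B — A dirty, B clear
try  Suck: in B — A dirty, B clear
no single action produces the after-state

impossible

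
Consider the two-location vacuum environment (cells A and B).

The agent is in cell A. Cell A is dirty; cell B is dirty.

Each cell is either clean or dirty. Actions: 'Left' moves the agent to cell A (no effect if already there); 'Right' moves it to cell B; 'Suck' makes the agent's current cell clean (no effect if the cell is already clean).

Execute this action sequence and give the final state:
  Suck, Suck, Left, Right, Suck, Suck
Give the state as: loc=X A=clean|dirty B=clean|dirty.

1) do Suck; now loc=A A=clean B=dirty
2) do Suck; now loc=A A=clean B=dirty
3) do Left; now loc=A A=clean B=dirty
4) do Right; now loc=B A=clean B=dirty
5) do Suck; now loc=B A=clean B=clean
6) do Suck; now loc=B A=clean B=clean

loc=B A=clean B=clean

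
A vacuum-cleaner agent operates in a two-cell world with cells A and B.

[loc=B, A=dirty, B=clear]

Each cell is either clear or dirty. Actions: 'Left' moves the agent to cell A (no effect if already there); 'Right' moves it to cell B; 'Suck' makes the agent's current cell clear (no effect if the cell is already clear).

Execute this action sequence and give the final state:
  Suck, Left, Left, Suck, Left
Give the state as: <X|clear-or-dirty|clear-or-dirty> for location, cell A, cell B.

1. Suck → <B|dirty|clear>
2. Left → <A|dirty|clear>
3. Left → <A|dirty|clear>
4. Suck → <A|clear|clear>
5. Left → <A|clear|clear>

<A|clear|clear>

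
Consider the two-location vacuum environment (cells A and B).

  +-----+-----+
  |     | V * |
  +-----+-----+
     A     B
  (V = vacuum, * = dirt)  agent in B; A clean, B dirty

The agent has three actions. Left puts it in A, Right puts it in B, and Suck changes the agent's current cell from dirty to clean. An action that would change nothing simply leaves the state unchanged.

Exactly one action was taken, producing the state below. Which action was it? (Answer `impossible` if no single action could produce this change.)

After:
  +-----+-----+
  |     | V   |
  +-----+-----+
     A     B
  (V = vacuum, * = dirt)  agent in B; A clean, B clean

try  Left: <A|clean|dirty>
try Right: <B|clean|dirty>
try  Suck: <B|clean|clean>  ← match

Suck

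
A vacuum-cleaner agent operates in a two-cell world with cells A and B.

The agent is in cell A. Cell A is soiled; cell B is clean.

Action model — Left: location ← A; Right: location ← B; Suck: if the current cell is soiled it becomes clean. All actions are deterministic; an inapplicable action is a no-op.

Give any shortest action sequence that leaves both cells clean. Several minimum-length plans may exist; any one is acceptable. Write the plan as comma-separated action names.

Suck

Suck (#1): <A|clean|clean>
min 1: A is soiled, one Suck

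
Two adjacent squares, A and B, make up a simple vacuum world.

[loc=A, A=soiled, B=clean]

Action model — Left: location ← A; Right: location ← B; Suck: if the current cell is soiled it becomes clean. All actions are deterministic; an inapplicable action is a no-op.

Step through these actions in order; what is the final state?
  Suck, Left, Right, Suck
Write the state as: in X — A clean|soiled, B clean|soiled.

t=1 Suck ⇒ in A — A clean, B clean
t=2 Left ⇒ in A — A clean, B clean
t=3 Right ⇒ in B — A clean, B clean
t=4 Suck ⇒ in B — A clean, B clean

in B — A clean, B clean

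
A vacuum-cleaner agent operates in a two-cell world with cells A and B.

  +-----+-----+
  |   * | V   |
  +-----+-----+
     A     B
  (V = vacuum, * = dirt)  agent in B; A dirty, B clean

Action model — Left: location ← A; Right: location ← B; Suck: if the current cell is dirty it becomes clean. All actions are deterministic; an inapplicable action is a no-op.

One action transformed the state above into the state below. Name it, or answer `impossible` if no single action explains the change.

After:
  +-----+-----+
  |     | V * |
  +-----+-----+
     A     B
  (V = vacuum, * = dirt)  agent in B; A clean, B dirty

impossible

try  Left: <A|dirty|clean>
try Right: <B|dirty|clean>
try  Suck: <B|dirty|clean>
no single action produces the after-state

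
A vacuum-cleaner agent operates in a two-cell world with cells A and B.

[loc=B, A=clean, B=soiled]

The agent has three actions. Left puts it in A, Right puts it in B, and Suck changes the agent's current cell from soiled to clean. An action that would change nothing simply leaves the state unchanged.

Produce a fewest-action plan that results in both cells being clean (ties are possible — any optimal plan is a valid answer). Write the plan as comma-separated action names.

Suck

Suck (#1): in B — A clean, B clean
min 1: B is soiled, one Suck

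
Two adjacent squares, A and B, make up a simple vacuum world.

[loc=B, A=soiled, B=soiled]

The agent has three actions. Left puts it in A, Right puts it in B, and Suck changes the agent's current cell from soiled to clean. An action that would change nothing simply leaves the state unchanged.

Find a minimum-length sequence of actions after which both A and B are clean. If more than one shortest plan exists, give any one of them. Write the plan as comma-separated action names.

Suck, Left, Suck

Suck (#1): loc=B A=soiled B=clean
Left (#2): loc=A A=soiled B=clean
Suck (#3): loc=A A=clean B=clean
min 3: Suck B + move + Suck A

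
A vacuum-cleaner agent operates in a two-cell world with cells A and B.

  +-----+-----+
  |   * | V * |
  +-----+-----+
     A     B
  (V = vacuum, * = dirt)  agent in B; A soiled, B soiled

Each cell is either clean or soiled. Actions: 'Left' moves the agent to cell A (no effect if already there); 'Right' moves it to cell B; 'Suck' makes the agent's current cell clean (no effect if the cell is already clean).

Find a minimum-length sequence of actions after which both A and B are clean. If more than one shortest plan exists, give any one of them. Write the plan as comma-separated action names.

1. Suck → loc=B A=soiled B=clean
2. Left → loc=A A=soiled B=clean
3. Suck → loc=A A=clean B=clean
min 3: Suck B + move + Suck A

Suck, Left, Suck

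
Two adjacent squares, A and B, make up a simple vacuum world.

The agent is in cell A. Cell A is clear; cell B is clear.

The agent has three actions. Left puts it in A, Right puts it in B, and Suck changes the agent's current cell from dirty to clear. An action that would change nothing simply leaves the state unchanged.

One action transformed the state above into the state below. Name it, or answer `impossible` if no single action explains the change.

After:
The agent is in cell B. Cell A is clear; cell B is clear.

try  Left: (A; A:clear, B:clear)
try Right: (B; A:clear, B:clear)  ← match
try  Suck: (A; A:clear, B:clear)

Right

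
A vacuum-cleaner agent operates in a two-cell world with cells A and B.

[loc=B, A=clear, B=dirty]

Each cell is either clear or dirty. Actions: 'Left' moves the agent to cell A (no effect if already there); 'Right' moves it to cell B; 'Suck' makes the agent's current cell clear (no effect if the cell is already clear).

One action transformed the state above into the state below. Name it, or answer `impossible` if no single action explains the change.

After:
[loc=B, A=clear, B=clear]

try  Left: in A — A clear, B dirty
try Right: in B — A clear, B dirty
try  Suck: in B — A clear, B clear  ← match

Suck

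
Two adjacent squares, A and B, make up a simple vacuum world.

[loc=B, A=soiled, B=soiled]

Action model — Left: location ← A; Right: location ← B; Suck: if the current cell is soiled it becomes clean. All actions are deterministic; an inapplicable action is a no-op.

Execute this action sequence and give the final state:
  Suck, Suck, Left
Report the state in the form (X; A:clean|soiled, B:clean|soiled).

(A; A:soiled, B:clean)

Suck (#1): (B; A:soiled, B:clean)
Suck (#2): (B; A:soiled, B:clean)
Left (#3): (A; A:soiled, B:clean)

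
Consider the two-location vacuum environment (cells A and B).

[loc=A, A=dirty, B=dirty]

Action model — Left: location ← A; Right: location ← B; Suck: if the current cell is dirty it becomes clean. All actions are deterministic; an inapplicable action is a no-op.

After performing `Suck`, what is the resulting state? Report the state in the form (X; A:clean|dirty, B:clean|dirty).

(A; A:clean, B:dirty)

start: (A; A:dirty, B:dirty)
1) do Suck; now (A; A:clean, B:dirty)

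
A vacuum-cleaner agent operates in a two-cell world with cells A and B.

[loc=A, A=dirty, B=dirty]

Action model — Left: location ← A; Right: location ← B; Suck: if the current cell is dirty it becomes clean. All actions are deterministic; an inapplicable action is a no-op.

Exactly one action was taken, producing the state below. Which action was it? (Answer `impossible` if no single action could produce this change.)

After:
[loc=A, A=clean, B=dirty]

Suck

try  Left: <A|dirty|dirty>
try Right: <B|dirty|dirty>
try  Suck: <A|clean|dirty>  ← match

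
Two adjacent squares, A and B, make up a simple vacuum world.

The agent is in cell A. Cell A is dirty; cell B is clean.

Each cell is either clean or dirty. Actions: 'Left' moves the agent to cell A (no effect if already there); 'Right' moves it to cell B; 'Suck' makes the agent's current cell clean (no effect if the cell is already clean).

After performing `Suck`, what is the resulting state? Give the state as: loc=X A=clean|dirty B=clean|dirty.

start: loc=A A=dirty B=clean
1) do Suck; now loc=A A=clean B=clean

loc=A A=clean B=clean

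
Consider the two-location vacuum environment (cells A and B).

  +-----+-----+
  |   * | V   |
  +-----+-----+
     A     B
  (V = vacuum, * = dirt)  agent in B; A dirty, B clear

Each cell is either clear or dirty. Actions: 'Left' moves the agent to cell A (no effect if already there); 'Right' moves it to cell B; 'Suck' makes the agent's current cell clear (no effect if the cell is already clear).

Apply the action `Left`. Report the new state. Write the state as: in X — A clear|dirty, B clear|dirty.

in A — A dirty, B clear

start: in B — A dirty, B clear
[1] after Left: in A — A dirty, B clear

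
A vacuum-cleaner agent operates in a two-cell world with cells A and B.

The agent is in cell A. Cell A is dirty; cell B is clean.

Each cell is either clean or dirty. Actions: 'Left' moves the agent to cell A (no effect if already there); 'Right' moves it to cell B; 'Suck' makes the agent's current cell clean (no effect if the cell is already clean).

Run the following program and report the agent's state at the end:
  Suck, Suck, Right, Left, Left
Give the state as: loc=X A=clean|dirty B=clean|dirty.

loc=A A=clean B=clean

1. Suck → loc=A A=clean B=clean
2. Suck → loc=A A=clean B=clean
3. Right → loc=B A=clean B=clean
4. Left → loc=A A=clean B=clean
5. Left → loc=A A=clean B=clean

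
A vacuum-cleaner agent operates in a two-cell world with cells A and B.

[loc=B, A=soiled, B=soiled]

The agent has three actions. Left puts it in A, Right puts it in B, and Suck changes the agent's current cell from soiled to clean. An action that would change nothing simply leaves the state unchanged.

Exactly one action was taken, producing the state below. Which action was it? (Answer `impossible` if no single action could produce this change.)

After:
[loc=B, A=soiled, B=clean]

try  Left: (A; A:soiled, B:soiled)
try Right: (B; A:soiled, B:soiled)
try  Suck: (B; A:soiled, B:clean)  ← match

Suck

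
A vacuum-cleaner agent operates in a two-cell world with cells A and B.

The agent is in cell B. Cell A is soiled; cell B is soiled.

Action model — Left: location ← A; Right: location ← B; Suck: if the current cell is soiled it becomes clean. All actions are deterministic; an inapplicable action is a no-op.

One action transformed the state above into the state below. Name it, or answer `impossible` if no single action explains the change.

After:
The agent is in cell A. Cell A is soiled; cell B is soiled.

try  Left: in A — A soiled, B soiled  ← match
try Right: in B — A soiled, B soiled
try  Suck: in B — A soiled, B clean

Left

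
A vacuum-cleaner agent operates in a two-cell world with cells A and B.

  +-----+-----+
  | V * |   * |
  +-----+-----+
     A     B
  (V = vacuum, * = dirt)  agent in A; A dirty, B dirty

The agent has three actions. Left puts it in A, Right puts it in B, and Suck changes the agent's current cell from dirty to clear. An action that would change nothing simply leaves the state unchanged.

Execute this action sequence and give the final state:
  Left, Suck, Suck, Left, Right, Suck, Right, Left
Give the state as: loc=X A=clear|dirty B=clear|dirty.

t=1 Left ⇒ loc=A A=dirty B=dirty
t=2 Suck ⇒ loc=A A=clear B=dirty
t=3 Suck ⇒ loc=A A=clear B=dirty
t=4 Left ⇒ loc=A A=clear B=dirty
t=5 Right ⇒ loc=B A=clear B=dirty
t=6 Suck ⇒ loc=B A=clear B=clear
t=7 Right ⇒ loc=B A=clear B=clear
t=8 Left ⇒ loc=A A=clear B=clear

loc=A A=clear B=clear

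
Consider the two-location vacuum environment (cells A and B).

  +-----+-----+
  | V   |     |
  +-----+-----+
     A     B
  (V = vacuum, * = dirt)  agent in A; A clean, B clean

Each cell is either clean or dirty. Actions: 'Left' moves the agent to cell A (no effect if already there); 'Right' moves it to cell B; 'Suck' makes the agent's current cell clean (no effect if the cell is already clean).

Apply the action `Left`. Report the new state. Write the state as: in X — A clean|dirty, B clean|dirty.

start: in A — A clean, B clean
t=1 Left ⇒ in A — A clean, B clean

in A — A clean, B clean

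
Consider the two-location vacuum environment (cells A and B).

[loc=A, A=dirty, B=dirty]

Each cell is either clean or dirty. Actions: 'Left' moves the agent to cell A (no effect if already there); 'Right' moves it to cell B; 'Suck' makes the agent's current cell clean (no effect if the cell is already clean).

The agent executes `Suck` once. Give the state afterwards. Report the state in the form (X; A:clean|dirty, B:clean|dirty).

(A; A:clean, B:dirty)

start: (A; A:dirty, B:dirty)
t=1 Suck ⇒ (A; A:clean, B:dirty)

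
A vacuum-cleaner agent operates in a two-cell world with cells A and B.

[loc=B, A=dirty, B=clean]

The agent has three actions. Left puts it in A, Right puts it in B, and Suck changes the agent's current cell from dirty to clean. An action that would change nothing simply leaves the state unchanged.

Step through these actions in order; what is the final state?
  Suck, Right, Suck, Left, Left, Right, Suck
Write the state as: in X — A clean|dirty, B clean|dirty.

in B — A dirty, B clean

Suck (#1): in B — A dirty, B clean
Right (#2): in B — A dirty, B clean
Suck (#3): in B — A dirty, B clean
Left (#4): in A — A dirty, B clean
Left (#5): in A — A dirty, B clean
Right (#6): in B — A dirty, B clean
Suck (#7): in B — A dirty, B clean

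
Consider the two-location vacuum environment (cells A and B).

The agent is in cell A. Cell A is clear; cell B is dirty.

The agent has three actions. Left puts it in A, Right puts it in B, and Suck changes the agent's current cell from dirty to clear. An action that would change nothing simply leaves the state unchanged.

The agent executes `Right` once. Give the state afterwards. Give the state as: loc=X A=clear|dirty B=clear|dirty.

loc=B A=clear B=dirty

start: loc=A A=clear B=dirty
t=1 Right ⇒ loc=B A=clear B=dirty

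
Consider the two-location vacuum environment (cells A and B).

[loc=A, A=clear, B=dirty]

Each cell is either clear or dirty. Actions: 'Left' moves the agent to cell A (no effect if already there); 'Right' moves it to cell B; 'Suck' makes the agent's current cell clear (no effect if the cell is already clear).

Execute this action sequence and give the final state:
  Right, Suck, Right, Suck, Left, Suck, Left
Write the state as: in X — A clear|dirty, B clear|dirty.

in A — A clear, B clear

Right (#1): in B — A clear, B dirty
Suck (#2): in B — A clear, B clear
Right (#3): in B — A clear, B clear
Suck (#4): in B — A clear, B clear
Left (#5): in A — A clear, B clear
Suck (#6): in A — A clear, B clear
Left (#7): in A — A clear, B clear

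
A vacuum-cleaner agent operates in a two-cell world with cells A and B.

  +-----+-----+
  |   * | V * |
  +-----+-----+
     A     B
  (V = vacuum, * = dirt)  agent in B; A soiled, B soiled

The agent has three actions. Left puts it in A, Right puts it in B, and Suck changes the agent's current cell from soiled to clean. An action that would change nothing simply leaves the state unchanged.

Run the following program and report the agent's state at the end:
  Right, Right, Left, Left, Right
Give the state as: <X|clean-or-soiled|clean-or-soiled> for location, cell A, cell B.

<B|soiled|soiled>

[1] after Right: <B|soiled|soiled>
[2] after Right: <B|soiled|soiled>
[3] after Left: <A|soiled|soiled>
[4] after Left: <A|soiled|soiled>
[5] after Right: <B|soiled|soiled>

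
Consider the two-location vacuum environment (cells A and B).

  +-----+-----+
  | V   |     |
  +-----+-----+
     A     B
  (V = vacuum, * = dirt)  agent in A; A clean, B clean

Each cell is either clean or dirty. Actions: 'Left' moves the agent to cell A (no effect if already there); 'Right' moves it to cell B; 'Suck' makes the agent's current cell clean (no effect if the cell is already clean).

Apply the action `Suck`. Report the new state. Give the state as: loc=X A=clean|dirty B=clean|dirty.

loc=A A=clean B=clean

start: loc=A A=clean B=clean
[1] after Suck: loc=A A=clean B=clean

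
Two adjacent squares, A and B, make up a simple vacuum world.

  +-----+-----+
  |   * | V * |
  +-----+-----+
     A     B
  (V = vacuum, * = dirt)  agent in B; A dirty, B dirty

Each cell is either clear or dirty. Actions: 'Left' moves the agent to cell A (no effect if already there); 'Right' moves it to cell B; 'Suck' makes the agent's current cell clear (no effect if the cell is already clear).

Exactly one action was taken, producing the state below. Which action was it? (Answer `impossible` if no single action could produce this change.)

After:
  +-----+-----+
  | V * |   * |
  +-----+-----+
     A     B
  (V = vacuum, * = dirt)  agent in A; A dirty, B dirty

try  Left: loc=A A=dirty B=dirty  ← match
try Right: loc=B A=dirty B=dirty
try  Suck: loc=B A=dirty B=clear

Left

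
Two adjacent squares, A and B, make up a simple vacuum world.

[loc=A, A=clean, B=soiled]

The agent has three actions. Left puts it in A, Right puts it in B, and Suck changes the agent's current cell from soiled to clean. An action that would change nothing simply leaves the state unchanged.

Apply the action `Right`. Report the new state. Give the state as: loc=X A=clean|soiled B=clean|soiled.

start: loc=A A=clean B=soiled
step 1/1 (Right): loc=B A=clean B=soiled

loc=B A=clean B=soiled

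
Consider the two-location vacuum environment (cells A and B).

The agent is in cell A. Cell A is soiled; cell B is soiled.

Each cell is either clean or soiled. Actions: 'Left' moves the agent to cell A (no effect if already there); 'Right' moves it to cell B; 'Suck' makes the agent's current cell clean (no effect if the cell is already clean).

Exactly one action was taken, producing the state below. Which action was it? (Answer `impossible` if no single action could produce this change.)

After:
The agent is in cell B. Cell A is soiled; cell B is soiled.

try  Left: (A; A:soiled, B:soiled)
try Right: (B; A:soiled, B:soiled)  ← match
try  Suck: (A; A:clean, B:soiled)

Right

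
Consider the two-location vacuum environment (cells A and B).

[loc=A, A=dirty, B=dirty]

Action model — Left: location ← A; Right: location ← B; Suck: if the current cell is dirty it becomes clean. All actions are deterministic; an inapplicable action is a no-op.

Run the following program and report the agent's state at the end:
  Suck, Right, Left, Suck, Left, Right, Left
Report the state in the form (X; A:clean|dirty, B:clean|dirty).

1. Suck → (A; A:clean, B:dirty)
2. Right → (B; A:clean, B:dirty)
3. Left → (A; A:clean, B:dirty)
4. Suck → (A; A:clean, B:dirty)
5. Left → (A; A:clean, B:dirty)
6. Right → (B; A:clean, B:dirty)
7. Left → (A; A:clean, B:dirty)

(A; A:clean, B:dirty)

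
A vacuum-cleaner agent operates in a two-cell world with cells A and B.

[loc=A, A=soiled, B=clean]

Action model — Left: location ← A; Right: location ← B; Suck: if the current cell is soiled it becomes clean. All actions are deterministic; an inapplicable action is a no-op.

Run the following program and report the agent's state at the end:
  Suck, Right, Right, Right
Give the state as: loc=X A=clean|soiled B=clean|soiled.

t=1 Suck ⇒ loc=A A=clean B=clean
t=2 Right ⇒ loc=B A=clean B=clean
t=3 Right ⇒ loc=B A=clean B=clean
t=4 Right ⇒ loc=B A=clean B=clean

loc=B A=clean B=clean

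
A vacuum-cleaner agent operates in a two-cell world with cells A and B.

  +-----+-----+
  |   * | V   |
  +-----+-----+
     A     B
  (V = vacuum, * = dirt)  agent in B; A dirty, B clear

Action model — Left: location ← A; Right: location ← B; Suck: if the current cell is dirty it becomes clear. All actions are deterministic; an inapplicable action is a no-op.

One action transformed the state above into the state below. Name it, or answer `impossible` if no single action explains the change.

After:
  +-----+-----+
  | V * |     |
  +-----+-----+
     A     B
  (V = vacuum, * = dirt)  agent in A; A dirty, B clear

Left

try  Left: loc=A A=dirty B=clear  ← match
try Right: loc=B A=dirty B=clear
try  Suck: loc=B A=dirty B=clear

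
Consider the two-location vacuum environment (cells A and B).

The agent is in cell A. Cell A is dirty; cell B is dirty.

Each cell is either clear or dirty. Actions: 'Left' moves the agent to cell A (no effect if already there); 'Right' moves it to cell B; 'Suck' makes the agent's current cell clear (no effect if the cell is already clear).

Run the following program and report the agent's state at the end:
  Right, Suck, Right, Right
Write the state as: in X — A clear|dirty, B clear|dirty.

in B — A dirty, B clear

[1] after Right: in B — A dirty, B dirty
[2] after Suck: in B — A dirty, B clear
[3] after Right: in B — A dirty, B clear
[4] after Right: in B — A dirty, B clear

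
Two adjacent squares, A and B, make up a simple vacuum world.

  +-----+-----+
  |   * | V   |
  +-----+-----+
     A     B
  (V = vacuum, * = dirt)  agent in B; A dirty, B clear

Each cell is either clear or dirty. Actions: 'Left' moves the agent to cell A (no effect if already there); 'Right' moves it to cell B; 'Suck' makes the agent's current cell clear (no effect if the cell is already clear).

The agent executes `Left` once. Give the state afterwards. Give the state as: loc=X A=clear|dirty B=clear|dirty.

loc=A A=dirty B=clear

start: loc=B A=dirty B=clear
Left (#1): loc=A A=dirty B=clear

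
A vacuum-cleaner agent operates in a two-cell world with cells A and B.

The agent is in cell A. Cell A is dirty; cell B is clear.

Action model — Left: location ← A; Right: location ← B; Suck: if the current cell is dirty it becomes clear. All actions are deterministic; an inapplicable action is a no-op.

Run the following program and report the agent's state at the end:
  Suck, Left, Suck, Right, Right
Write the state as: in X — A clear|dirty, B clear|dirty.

1) do Suck; now in A — A clear, B clear
2) do Left; now in A — A clear, B clear
3) do Suck; now in A — A clear, B clear
4) do Right; now in B — A clear, B clear
5) do Right; now in B — A clear, B clear

in B — A clear, B clear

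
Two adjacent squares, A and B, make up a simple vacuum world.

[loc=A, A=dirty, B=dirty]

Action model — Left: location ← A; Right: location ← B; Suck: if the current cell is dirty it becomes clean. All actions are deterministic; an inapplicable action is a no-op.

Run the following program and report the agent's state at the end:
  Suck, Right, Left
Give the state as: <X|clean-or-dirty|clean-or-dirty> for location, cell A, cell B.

step 1/3 (Suck): <A|clean|dirty>
step 2/3 (Right): <B|clean|dirty>
step 3/3 (Left): <A|clean|dirty>

<A|clean|dirty>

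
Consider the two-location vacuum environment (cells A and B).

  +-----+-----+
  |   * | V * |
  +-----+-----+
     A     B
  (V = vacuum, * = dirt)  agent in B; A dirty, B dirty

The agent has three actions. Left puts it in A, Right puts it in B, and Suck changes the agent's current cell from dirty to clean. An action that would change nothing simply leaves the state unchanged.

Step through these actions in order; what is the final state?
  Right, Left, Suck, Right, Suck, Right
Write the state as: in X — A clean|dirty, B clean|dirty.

t=1 Right ⇒ in B — A dirty, B dirty
t=2 Left ⇒ in A — A dirty, B dirty
t=3 Suck ⇒ in A — A clean, B dirty
t=4 Right ⇒ in B — A clean, B dirty
t=5 Suck ⇒ in B — A clean, B clean
t=6 Right ⇒ in B — A clean, B clean

in B — A clean, B clean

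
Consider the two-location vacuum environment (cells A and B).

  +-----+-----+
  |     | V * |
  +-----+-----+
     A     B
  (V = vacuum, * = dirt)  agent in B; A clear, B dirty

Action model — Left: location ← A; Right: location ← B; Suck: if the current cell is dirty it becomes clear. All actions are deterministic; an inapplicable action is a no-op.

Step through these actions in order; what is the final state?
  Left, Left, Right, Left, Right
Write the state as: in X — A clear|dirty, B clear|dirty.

in B — A clear, B dirty

t=1 Left ⇒ in A — A clear, B dirty
t=2 Left ⇒ in A — A clear, B dirty
t=3 Right ⇒ in B — A clear, B dirty
t=4 Left ⇒ in A — A clear, B dirty
t=5 Right ⇒ in B — A clear, B dirty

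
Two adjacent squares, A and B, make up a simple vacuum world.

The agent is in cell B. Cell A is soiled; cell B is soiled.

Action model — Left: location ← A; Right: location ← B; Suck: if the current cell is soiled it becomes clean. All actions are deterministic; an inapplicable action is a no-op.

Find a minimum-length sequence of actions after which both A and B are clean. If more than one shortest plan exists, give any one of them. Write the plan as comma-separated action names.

[1] after Suck: loc=B A=soiled B=clean
[2] after Left: loc=A A=soiled B=clean
[3] after Suck: loc=A A=clean B=clean
min 3: Suck B + move + Suck A

Suck, Left, Suck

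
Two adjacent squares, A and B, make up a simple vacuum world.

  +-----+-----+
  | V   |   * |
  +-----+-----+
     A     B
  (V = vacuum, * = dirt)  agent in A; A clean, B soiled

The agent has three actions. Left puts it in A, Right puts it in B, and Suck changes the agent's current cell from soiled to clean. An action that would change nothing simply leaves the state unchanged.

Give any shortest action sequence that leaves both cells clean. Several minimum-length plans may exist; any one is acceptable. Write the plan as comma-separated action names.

Right, Suck

[1] after Right: <B|clean|soiled>
[2] after Suck: <B|clean|clean>
min 2: go B then Suck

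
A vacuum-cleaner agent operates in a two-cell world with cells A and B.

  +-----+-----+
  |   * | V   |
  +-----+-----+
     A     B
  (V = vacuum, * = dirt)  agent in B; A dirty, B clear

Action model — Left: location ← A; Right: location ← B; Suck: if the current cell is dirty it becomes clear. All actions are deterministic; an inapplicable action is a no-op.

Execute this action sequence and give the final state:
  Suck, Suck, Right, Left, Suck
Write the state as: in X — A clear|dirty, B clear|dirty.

in A — A clear, B clear

1. Suck → in B — A dirty, B clear
2. Suck → in B — A dirty, B clear
3. Right → in B — A dirty, B clear
4. Left → in A — A dirty, B clear
5. Suck → in A — A clear, B clear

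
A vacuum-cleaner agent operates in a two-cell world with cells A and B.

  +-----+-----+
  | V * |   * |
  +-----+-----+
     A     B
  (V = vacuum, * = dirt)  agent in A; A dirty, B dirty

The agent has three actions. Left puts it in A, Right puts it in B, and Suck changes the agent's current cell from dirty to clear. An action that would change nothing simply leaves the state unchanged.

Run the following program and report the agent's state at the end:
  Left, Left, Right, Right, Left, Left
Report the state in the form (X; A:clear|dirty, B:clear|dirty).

Left (#1): (A; A:dirty, B:dirty)
Left (#2): (A; A:dirty, B:dirty)
Right (#3): (B; A:dirty, B:dirty)
Right (#4): (B; A:dirty, B:dirty)
Left (#5): (A; A:dirty, B:dirty)
Left (#6): (A; A:dirty, B:dirty)

(A; A:dirty, B:dirty)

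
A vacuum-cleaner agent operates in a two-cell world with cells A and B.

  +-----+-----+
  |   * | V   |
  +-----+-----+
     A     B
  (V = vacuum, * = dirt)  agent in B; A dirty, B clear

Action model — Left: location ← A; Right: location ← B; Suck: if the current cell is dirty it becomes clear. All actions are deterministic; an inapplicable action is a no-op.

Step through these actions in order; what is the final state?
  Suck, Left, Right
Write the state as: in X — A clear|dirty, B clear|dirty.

1. Suck → in B — A dirty, B clear
2. Left → in A — A dirty, B clear
3. Right → in B — A dirty, B clear

in B — A dirty, B clear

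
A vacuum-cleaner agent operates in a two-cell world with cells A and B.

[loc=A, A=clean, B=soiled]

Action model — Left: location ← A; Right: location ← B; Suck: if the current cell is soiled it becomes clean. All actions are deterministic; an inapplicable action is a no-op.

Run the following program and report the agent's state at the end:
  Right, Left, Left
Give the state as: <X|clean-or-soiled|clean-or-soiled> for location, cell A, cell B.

[1] after Right: <B|clean|soiled>
[2] after Left: <A|clean|soiled>
[3] after Left: <A|clean|soiled>

<A|clean|soiled>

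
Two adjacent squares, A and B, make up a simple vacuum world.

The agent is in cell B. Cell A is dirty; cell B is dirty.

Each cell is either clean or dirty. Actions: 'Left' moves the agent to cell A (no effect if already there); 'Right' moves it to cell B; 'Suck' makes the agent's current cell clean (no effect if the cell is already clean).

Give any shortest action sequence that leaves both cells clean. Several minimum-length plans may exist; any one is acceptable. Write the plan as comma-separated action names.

t=1 Suck ⇒ loc=B A=dirty B=clean
t=2 Left ⇒ loc=A A=dirty B=clean
t=3 Suck ⇒ loc=A A=clean B=clean
min 3: Suck B + move + Suck A

Suck, Left, Suck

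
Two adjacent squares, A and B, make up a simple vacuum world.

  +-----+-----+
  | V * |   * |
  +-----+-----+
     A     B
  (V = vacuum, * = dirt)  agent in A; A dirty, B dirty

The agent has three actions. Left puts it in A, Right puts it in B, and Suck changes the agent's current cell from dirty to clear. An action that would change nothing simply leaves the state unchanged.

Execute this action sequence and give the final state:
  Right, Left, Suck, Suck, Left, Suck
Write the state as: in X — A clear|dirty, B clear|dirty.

in A — A clear, B dirty

step 1/6 (Right): in B — A dirty, B dirty
step 2/6 (Left): in A — A dirty, B dirty
step 3/6 (Suck): in A — A clear, B dirty
step 4/6 (Suck): in A — A clear, B dirty
step 5/6 (Left): in A — A clear, B dirty
step 6/6 (Suck): in A — A clear, B dirty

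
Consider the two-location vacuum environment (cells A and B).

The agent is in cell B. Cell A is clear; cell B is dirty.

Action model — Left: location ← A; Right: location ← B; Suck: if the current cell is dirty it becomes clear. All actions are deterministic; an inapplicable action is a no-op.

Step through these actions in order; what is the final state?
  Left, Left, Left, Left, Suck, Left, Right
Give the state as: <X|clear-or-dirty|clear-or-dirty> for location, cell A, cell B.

Left (#1): <A|clear|dirty>
Left (#2): <A|clear|dirty>
Left (#3): <A|clear|dirty>
Left (#4): <A|clear|dirty>
Suck (#5): <A|clear|dirty>
Left (#6): <A|clear|dirty>
Right (#7): <B|clear|dirty>

<B|clear|dirty>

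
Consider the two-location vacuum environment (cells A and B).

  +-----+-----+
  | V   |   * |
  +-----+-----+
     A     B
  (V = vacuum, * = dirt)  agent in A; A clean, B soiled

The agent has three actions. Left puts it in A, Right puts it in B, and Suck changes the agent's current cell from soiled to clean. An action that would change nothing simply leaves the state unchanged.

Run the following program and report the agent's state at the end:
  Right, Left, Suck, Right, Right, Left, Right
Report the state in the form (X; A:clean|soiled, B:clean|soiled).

(B; A:clean, B:soiled)

t=1 Right ⇒ (B; A:clean, B:soiled)
t=2 Left ⇒ (A; A:clean, B:soiled)
t=3 Suck ⇒ (A; A:clean, B:soiled)
t=4 Right ⇒ (B; A:clean, B:soiled)
t=5 Right ⇒ (B; A:clean, B:soiled)
t=6 Left ⇒ (A; A:clean, B:soiled)
t=7 Right ⇒ (B; A:clean, B:soiled)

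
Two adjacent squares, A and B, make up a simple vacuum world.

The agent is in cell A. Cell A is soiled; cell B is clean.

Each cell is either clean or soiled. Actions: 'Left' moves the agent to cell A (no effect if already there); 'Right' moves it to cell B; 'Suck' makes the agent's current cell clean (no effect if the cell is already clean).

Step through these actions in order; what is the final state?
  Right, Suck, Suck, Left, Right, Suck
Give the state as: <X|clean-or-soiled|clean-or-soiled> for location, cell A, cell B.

<B|soiled|clean>

[1] after Right: <B|soiled|clean>
[2] after Suck: <B|soiled|clean>
[3] after Suck: <B|soiled|clean>
[4] after Left: <A|soiled|clean>
[5] after Right: <B|soiled|clean>
[6] after Suck: <B|soiled|clean>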